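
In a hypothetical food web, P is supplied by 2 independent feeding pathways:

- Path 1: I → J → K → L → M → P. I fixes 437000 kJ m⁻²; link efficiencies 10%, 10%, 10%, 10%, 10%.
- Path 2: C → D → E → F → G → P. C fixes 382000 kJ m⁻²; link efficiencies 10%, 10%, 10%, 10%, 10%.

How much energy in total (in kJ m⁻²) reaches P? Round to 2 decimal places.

Path 1: 437000 × 0.1 × 0.1 × 0.1 × 0.1 × 0.1 = 4.37 kJ m⁻²
Path 2: 382000 × 0.1 × 0.1 × 0.1 × 0.1 × 0.1 = 3.82 kJ m⁻²
Total at P: 4.37 + 3.82 = 8.19 kJ m⁻²

8.19 kJ m⁻²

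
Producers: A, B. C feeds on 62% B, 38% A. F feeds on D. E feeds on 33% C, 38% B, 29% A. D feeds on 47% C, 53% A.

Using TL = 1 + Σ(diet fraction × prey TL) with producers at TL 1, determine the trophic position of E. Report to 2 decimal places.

2.33

C: 1 + (0.62×1 + 0.38×1) = 2
D: 1 + (0.47×2 + 0.53×1) = 2.47
E: 1 + (0.33×2 + 0.38×1 + 0.29×1) = 2.33
F: 1 + 2.47 = 3.47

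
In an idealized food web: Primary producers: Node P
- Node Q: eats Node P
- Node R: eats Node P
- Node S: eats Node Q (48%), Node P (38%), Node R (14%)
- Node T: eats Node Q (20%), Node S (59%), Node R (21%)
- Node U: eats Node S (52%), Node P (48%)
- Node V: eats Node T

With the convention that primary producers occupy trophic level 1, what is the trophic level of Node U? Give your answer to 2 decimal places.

Node Q: 1 + 1 = 2
Node R: 1 + 1 = 2
Node S: 1 + (0.48×2 + 0.38×1 + 0.14×2) = 2.62
Node T: 1 + (0.2×2 + 0.59×2.62 + 0.21×2) = 3.3658
Node U: 1 + (0.52×2.62 + 0.48×1) = 2.8424
Node V: 1 + 3.3658 = 4.3658

2.84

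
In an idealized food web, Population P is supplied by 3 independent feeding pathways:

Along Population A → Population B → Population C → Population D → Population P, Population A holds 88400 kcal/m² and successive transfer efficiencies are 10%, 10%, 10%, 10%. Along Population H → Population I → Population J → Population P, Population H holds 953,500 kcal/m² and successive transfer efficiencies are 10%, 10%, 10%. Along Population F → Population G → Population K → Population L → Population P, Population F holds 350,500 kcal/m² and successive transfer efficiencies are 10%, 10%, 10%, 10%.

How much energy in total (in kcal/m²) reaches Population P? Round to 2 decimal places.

997.39 kcal/m²

Via Population A: 88400 × 0.1 × 0.1 × 0.1 × 0.1 = 8.84 kcal/m²
Via Population H: 953500 × 0.1 × 0.1 × 0.1 = 953.5 kcal/m²
Via Population F: 350500 × 0.1 × 0.1 × 0.1 × 0.1 = 35.05 kcal/m²
Total at Population P: 8.84 + 953.5 + 35.05 = 997.39 kcal/m²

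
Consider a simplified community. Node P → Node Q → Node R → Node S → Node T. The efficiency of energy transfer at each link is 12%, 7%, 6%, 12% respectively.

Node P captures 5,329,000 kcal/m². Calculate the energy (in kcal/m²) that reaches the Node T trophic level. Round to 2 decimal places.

Node Q: 5329000 × 0.12 = 639480 kcal/m²
Node R: 639480 × 0.07 = 44763.6 kcal/m²
Node S: 44763.6 × 0.06 = 2685.816 kcal/m²
Node T: 2685.816 × 0.12 = 322.29792 kcal/m²

322.30 kcal/m²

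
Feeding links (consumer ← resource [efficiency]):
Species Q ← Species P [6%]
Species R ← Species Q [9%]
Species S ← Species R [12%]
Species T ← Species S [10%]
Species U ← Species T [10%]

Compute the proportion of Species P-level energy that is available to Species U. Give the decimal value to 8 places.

Product of link efficiencies: 0.06 × 0.09 × 0.12 × 0.1 × 0.1 = 0.00000648

0.00000648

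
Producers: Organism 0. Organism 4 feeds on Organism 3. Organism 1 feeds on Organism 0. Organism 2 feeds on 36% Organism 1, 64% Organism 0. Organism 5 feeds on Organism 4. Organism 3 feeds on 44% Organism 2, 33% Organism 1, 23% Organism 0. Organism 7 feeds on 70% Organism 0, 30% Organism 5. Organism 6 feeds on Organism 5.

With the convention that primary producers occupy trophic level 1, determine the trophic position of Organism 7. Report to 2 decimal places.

Organism 1: 1 + 1 = 2
Organism 2: 1 + (0.36×2 + 0.64×1) = 2.36
Organism 3: 1 + (0.44×2.36 + 0.33×2 + 0.23×1) = 2.9284
Organism 4: 1 + 2.9284 = 3.9284
Organism 5: 1 + 3.9284 = 4.9284
Organism 6: 1 + 4.9284 = 5.9284
Organism 7: 1 + (0.7×1 + 0.3×4.9284) = 3.17852

3.18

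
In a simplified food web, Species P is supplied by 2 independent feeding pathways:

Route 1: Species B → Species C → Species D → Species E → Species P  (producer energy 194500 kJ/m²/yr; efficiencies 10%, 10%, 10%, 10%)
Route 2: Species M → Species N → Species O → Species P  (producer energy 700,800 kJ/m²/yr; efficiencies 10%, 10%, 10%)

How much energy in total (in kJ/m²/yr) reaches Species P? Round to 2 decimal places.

720.25 kJ/m²/yr

Route 1: 194500 × 0.1 × 0.1 × 0.1 × 0.1 = 19.45 kJ/m²/yr
Route 2: 700800 × 0.1 × 0.1 × 0.1 = 700.8 kJ/m²/yr
Total at Species P: 19.45 + 700.8 = 720.25 kJ/m²/yr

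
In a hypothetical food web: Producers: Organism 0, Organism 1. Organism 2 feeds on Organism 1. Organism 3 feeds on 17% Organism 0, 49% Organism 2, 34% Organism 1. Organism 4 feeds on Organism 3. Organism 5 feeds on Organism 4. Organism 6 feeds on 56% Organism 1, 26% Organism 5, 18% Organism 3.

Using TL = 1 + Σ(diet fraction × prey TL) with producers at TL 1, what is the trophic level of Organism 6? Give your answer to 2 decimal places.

3.18

Organism 2: 1 + 1 = 2
Organism 3: 1 + (0.17×1 + 0.49×2 + 0.34×1) = 2.49
Organism 4: 1 + 2.49 = 3.49
Organism 5: 1 + 3.49 = 4.49
Organism 6: 1 + (0.56×1 + 0.26×4.49 + 0.18×2.49) = 3.1756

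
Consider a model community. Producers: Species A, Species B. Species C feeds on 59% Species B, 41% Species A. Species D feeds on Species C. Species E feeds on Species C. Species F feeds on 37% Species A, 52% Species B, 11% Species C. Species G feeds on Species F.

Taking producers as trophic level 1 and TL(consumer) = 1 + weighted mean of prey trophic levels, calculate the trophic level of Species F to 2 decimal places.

2.11

Species C: 1 + (0.59×1 + 0.41×1) = 2
Species D: 1 + 2 = 3
Species E: 1 + 2 = 3
Species F: 1 + (0.37×1 + 0.52×1 + 0.11×2) = 2.11
Species G: 1 + 2.11 = 3.11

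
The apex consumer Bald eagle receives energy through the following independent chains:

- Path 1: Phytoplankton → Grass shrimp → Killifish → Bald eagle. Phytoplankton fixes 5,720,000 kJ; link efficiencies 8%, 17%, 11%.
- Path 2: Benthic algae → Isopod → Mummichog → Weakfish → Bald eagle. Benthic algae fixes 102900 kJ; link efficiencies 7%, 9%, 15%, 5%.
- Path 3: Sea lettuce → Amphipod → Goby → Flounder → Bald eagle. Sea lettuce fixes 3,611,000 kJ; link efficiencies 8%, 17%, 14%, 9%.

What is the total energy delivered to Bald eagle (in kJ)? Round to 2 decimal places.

Path 1: 5720000 × 0.08 × 0.17 × 0.11 = 8557.12 kJ
Path 2: 102900 × 0.07 × 0.09 × 0.15 × 0.05 = 4.862025 kJ
Path 3: 3611000 × 0.08 × 0.17 × 0.14 × 0.09 = 618.78096 kJ
Total at Bald eagle: 8557.12 + 4.862025 + 618.78096 = 9180.762985 kJ

9180.76 kJ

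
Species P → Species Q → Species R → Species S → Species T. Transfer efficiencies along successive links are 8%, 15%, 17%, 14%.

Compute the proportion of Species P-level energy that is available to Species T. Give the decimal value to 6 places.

0.000286

Product of link efficiencies: 0.08 × 0.15 × 0.17 × 0.14 = 0.0002856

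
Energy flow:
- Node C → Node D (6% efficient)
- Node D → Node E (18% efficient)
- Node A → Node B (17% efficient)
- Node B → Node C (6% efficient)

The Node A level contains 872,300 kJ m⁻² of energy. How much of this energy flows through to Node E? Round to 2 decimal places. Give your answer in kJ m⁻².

Node B: 872300 × 0.17 = 148291 kJ m⁻²
Node C: 148291 × 0.06 = 8897.46 kJ m⁻²
Node D: 8897.46 × 0.06 = 533.8476 kJ m⁻²
Node E: 533.8476 × 0.18 = 96.092568 kJ m⁻²

96.09 kJ m⁻²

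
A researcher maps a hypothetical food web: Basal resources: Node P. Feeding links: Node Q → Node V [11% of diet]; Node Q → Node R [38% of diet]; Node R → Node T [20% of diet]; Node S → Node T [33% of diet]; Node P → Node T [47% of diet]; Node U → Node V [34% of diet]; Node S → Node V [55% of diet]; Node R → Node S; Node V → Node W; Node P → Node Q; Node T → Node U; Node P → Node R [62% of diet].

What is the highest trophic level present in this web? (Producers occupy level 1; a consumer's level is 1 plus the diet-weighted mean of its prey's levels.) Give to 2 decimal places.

5.46

Node Q: 1 + 1 = 2
Node R: 1 + (0.38×2 + 0.62×1) = 2.38
Node S: 1 + 2.38 = 3.38
Node T: 1 + (0.33×3.38 + 0.2×2.38 + 0.47×1) = 3.0614
Node U: 1 + 3.0614 = 4.0614
Node V: 1 + (0.55×3.38 + 0.34×4.0614 + 0.11×2) = 4.459876
Node W: 1 + 4.459876 = 5.459876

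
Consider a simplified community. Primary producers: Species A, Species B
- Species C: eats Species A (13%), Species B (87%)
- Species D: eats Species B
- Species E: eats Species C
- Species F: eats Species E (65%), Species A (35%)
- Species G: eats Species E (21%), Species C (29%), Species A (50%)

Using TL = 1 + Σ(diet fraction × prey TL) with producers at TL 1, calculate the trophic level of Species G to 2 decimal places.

Species C: 1 + (0.13×1 + 0.87×1) = 2
Species D: 1 + 1 = 2
Species E: 1 + 2 = 3
Species F: 1 + (0.65×3 + 0.35×1) = 3.3
Species G: 1 + (0.21×3 + 0.29×2 + 0.5×1) = 2.71

2.71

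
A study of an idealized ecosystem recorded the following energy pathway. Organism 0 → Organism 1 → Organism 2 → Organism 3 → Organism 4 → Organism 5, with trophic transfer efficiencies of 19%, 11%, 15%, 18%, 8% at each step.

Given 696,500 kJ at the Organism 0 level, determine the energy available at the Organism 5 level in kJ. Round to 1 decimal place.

31.4 kJ

Organism 1: 696500 × 0.19 = 132335 kJ
Organism 2: 132335 × 0.11 = 14556.85 kJ
Organism 3: 14556.85 × 0.15 = 2183.5275 kJ
Organism 4: 2183.5275 × 0.18 = 393.03495 kJ
Organism 5: 393.03495 × 0.08 = 31.442796 kJ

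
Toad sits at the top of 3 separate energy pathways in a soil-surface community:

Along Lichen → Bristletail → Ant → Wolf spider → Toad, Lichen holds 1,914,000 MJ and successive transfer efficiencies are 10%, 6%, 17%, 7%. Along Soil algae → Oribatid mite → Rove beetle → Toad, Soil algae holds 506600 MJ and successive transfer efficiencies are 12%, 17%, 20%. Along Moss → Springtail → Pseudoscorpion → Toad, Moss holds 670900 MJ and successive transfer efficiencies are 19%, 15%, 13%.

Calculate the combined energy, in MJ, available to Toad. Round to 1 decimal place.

4689.3 MJ

Via Lichen: 1914000 × 0.1 × 0.06 × 0.17 × 0.07 = 136.6596 MJ
Via Soil algae: 506600 × 0.12 × 0.17 × 0.2 = 2066.928 MJ
Via Moss: 670900 × 0.19 × 0.15 × 0.13 = 2485.6845 MJ
Total at Toad: 136.6596 + 2066.928 + 2485.6845 = 4689.2721 MJ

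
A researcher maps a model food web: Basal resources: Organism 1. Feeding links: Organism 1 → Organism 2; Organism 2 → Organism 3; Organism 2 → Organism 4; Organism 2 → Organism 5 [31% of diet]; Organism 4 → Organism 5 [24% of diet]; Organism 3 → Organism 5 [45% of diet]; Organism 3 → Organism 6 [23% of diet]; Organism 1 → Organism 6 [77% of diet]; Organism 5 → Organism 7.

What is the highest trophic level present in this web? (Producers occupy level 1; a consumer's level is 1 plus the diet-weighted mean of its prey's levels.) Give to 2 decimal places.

4.69

Organism 2: 1 + 1 = 2
Organism 3: 1 + 2 = 3
Organism 4: 1 + 2 = 3
Organism 5: 1 + (0.31×2 + 0.24×3 + 0.45×3) = 3.69
Organism 6: 1 + (0.23×3 + 0.77×1) = 2.46
Organism 7: 1 + 3.69 = 4.69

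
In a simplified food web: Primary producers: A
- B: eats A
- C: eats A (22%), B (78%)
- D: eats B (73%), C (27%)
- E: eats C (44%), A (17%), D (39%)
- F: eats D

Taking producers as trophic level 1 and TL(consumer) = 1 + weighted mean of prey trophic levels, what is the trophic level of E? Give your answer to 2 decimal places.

3.65

B: 1 + 1 = 2
C: 1 + (0.22×1 + 0.78×2) = 2.78
D: 1 + (0.73×2 + 0.27×2.78) = 3.2106
E: 1 + (0.44×2.78 + 0.17×1 + 0.39×3.2106) = 3.645334
F: 1 + 3.2106 = 4.2106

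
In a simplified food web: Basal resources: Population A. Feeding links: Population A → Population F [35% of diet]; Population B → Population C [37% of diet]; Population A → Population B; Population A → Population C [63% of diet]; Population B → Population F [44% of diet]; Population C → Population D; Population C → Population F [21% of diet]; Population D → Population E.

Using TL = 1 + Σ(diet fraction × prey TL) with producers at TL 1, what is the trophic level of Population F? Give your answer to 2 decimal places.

2.73

Population B: 1 + 1 = 2
Population C: 1 + (0.63×1 + 0.37×2) = 2.37
Population D: 1 + 2.37 = 3.37
Population E: 1 + 3.37 = 4.37
Population F: 1 + (0.44×2 + 0.35×1 + 0.21×2.37) = 2.7277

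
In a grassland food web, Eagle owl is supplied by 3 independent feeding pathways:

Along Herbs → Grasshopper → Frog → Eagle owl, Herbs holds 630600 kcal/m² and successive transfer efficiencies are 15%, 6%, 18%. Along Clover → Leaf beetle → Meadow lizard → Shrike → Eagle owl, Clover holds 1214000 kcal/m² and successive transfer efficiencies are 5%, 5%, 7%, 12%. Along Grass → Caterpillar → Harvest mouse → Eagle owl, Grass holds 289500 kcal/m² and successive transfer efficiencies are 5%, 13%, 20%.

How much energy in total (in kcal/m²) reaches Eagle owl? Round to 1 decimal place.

Via Herbs: 630600 × 0.15 × 0.06 × 0.18 = 1021.572 kcal/m²
Via Clover: 1214000 × 0.05 × 0.05 × 0.07 × 0.12 = 25.494 kcal/m²
Via Grass: 289500 × 0.05 × 0.13 × 0.2 = 376.35 kcal/m²
Total at Eagle owl: 1021.572 + 25.494 + 376.35 = 1423.416 kcal/m²

1423.4 kcal/m²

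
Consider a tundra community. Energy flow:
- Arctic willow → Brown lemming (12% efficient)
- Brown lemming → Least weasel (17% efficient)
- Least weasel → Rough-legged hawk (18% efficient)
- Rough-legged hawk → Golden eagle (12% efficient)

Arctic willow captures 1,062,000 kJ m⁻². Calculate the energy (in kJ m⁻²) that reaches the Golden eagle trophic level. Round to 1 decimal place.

468.0 kJ m⁻²

Brown lemming: 1062000 × 0.12 = 127440 kJ m⁻²
Least weasel: 127440 × 0.17 = 21664.8 kJ m⁻²
Rough-legged hawk: 21664.8 × 0.18 = 3899.664 kJ m⁻²
Golden eagle: 3899.664 × 0.12 = 467.95968 kJ m⁻²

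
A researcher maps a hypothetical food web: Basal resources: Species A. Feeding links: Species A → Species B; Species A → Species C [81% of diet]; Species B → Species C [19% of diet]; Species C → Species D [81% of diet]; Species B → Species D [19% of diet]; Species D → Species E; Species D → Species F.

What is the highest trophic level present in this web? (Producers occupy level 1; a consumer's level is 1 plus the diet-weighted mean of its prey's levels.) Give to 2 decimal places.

4.15

Species B: 1 + 1 = 2
Species C: 1 + (0.81×1 + 0.19×2) = 2.19
Species D: 1 + (0.81×2.19 + 0.19×2) = 3.1539
Species E: 1 + 3.1539 = 4.1539
Species F: 1 + 3.1539 = 4.1539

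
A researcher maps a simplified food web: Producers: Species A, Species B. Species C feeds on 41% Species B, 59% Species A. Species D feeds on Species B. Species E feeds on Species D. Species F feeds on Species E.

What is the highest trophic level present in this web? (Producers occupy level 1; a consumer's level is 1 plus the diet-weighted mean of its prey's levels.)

Species C: 1 + (0.41×1 + 0.59×1) = 2
Species D: 1 + 1 = 2
Species E: 1 + 2 = 3
Species F: 1 + 3 = 4

4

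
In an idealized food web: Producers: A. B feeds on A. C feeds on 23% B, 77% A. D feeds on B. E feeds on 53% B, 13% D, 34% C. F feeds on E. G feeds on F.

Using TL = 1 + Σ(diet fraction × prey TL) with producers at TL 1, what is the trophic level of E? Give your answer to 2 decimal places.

B: 1 + 1 = 2
C: 1 + (0.23×2 + 0.77×1) = 2.23
D: 1 + 2 = 3
E: 1 + (0.53×2 + 0.13×3 + 0.34×2.23) = 3.2082
F: 1 + 3.2082 = 4.2082
G: 1 + 4.2082 = 5.2082

3.21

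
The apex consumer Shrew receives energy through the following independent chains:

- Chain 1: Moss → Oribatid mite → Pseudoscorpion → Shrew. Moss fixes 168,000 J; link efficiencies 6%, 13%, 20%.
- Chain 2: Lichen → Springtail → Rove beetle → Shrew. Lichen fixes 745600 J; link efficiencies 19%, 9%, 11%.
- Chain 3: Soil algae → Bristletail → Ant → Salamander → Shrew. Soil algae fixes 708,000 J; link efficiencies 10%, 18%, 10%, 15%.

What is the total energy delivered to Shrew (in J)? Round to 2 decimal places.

Chain 1: 168000 × 0.06 × 0.13 × 0.2 = 262.08 J
Chain 2: 745600 × 0.19 × 0.09 × 0.11 = 1402.4736 J
Chain 3: 708000 × 0.1 × 0.18 × 0.1 × 0.15 = 191.16 J
Total at Shrew: 262.08 + 1402.4736 + 191.16 = 1855.7136 J

1855.71 J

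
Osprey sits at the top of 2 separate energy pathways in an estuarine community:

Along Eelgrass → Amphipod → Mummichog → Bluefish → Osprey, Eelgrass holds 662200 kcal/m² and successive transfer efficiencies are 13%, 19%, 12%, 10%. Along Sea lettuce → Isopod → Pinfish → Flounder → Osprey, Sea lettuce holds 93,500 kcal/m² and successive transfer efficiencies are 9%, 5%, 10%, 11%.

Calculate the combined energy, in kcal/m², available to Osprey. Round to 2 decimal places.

200.90 kcal/m²

Via Eelgrass: 662200 × 0.13 × 0.19 × 0.12 × 0.1 = 196.27608 kcal/m²
Via Sea lettuce: 93500 × 0.09 × 0.05 × 0.1 × 0.11 = 4.62825 kcal/m²
Total at Osprey: 196.27608 + 4.62825 = 200.90433 kcal/m²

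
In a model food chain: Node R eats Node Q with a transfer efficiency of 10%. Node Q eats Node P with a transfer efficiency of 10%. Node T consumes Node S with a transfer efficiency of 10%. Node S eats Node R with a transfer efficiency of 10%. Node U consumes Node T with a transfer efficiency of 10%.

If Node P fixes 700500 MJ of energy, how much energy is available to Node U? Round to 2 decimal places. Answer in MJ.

Node Q: 700500 × 0.1 = 70050 MJ
Node R: 70050 × 0.1 = 7005 MJ
Node S: 7005 × 0.1 = 700.5 MJ
Node T: 700.5 × 0.1 = 70.05 MJ
Node U: 70.05 × 0.1 = 7.005 MJ

7.01 MJ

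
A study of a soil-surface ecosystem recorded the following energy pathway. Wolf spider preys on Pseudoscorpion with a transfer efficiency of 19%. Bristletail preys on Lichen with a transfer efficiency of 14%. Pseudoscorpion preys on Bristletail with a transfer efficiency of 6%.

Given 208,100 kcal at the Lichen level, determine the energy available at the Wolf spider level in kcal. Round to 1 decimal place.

Bristletail: 208100 × 0.14 = 29134 kcal
Pseudoscorpion: 29134 × 0.06 = 1748.04 kcal
Wolf spider: 1748.04 × 0.19 = 332.1276 kcal

332.1 kcal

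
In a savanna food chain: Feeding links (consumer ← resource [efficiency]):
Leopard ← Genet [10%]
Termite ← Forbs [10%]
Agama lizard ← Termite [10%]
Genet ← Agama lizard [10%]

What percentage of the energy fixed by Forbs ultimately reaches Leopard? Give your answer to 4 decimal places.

Product of link efficiencies: 0.1 × 0.1 × 0.1 × 0.1 = 0.0001
As a percentage: 0.0001 × 100 = 0.0100%

0.0100%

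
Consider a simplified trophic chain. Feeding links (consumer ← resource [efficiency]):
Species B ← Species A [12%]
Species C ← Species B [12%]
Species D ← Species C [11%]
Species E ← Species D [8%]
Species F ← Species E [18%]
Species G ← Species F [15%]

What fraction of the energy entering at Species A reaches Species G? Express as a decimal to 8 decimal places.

Product of link efficiencies: 0.12 × 0.12 × 0.11 × 0.08 × 0.18 × 0.15 = 0.00000342144

0.00000342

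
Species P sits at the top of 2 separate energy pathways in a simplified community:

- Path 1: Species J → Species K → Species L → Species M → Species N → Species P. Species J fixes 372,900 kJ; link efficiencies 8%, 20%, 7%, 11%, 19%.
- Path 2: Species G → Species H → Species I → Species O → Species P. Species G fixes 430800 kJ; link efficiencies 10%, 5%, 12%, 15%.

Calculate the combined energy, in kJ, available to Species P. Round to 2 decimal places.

Path 1: 372900 × 0.08 × 0.2 × 0.07 × 0.11 × 0.19 = 8.7288432 kJ
Path 2: 430800 × 0.1 × 0.05 × 0.12 × 0.15 = 38.772 kJ
Total at Species P: 8.7288432 + 38.772 = 47.5008432 kJ

47.50 kJ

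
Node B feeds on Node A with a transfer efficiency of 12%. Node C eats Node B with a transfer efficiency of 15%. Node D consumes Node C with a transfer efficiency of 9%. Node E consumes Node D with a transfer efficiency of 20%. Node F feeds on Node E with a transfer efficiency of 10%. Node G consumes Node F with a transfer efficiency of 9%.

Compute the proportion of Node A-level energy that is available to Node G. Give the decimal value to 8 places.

0.00000292

Product of link efficiencies: 0.12 × 0.15 × 0.09 × 0.2 × 0.1 × 0.09 = 0.000002916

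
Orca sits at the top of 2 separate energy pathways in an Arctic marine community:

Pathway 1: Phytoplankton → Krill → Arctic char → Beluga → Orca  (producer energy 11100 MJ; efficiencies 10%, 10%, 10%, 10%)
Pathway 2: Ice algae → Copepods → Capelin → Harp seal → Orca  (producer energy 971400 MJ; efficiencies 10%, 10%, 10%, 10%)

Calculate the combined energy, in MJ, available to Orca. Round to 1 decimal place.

98.3 MJ

Pathway 1: 11100 × 0.1 × 0.1 × 0.1 × 0.1 = 1.11 MJ
Pathway 2: 971400 × 0.1 × 0.1 × 0.1 × 0.1 = 97.14 MJ
Total at Orca: 1.11 + 97.14 = 98.25 MJ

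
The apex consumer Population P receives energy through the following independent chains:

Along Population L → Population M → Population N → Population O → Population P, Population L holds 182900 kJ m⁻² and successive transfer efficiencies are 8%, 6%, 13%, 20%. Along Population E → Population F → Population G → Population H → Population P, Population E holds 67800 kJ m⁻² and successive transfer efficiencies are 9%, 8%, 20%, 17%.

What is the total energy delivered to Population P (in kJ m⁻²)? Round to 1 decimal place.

Via Population L: 182900 × 0.08 × 0.06 × 0.13 × 0.2 = 22.82592 kJ m⁻²
Via Population E: 67800 × 0.09 × 0.08 × 0.2 × 0.17 = 16.59744 kJ m⁻²
Total at Population P: 22.82592 + 16.59744 = 39.42336 kJ m⁻²

39.4 kJ m⁻²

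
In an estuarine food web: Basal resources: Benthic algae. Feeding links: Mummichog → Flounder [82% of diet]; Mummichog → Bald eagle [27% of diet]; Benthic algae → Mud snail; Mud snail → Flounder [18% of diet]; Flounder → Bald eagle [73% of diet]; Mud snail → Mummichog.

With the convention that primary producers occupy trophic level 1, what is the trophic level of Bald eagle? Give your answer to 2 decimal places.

Mud snail: 1 + 1 = 2
Mummichog: 1 + 2 = 3
Flounder: 1 + (0.82×3 + 0.18×2) = 3.82
Bald eagle: 1 + (0.73×3.82 + 0.27×3) = 4.5986

4.60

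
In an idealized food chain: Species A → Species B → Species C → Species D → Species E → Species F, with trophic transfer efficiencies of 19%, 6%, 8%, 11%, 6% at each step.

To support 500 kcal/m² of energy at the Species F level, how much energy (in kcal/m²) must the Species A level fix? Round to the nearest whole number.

83067517 kcal/m²

Cumulative transfer efficiency: 0.19 × 0.06 × 0.08 × 0.11 × 0.06 = 0.0000060192
Species A energy = 500 / 0.0000060192 = 83067517 kcal/m²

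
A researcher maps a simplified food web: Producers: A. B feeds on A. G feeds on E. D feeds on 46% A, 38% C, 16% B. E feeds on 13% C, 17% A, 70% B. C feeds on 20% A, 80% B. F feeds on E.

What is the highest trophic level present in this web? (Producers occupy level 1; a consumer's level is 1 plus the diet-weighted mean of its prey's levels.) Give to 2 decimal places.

3.93

B: 1 + 1 = 2
C: 1 + (0.2×1 + 0.8×2) = 2.8
D: 1 + (0.46×1 + 0.38×2.8 + 0.16×2) = 2.844
E: 1 + (0.13×2.8 + 0.17×1 + 0.7×2) = 2.934
F: 1 + 2.934 = 3.934
G: 1 + 2.934 = 3.934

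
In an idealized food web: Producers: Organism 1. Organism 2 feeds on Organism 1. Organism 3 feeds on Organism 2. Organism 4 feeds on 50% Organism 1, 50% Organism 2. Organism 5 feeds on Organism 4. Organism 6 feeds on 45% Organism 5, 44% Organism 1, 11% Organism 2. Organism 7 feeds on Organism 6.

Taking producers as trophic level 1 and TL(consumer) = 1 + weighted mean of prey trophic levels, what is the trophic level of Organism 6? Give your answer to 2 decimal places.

Organism 2: 1 + 1 = 2
Organism 3: 1 + 2 = 3
Organism 4: 1 + (0.5×1 + 0.5×2) = 2.5
Organism 5: 1 + 2.5 = 3.5
Organism 6: 1 + (0.45×3.5 + 0.44×1 + 0.11×2) = 3.235
Organism 7: 1 + 3.235 = 4.235

3.24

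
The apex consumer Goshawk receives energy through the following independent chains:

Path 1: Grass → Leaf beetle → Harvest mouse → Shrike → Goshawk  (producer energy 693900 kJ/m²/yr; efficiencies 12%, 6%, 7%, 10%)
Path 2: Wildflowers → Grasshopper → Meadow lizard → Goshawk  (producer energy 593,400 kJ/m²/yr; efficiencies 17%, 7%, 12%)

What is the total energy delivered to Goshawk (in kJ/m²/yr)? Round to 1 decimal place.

Path 1: 693900 × 0.12 × 0.06 × 0.07 × 0.1 = 34.97256 kJ/m²/yr
Path 2: 593400 × 0.17 × 0.07 × 0.12 = 847.3752 kJ/m²/yr
Total at Goshawk: 34.97256 + 847.3752 = 882.34776 kJ/m²/yr

882.3 kJ/m²/yr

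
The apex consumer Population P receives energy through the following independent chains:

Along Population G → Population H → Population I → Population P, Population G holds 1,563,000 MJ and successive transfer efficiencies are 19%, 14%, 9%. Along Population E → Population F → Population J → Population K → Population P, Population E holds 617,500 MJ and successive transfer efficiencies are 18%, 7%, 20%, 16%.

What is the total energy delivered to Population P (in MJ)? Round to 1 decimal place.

Via Population G: 1563000 × 0.19 × 0.14 × 0.09 = 3741.822 MJ
Via Population E: 617500 × 0.18 × 0.07 × 0.2 × 0.16 = 248.976 MJ
Total at Population P: 3741.822 + 248.976 = 3990.798 MJ

3990.8 MJ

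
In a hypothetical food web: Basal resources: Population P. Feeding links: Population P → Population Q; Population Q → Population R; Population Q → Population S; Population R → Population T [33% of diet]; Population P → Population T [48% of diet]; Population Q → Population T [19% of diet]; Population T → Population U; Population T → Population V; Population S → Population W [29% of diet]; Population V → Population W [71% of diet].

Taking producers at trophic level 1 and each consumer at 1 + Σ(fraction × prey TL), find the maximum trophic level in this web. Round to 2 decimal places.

Population Q: 1 + 1 = 2
Population R: 1 + 2 = 3
Population S: 1 + 2 = 3
Population T: 1 + (0.33×3 + 0.48×1 + 0.19×2) = 2.85
Population U: 1 + 2.85 = 3.85
Population V: 1 + 2.85 = 3.85
Population W: 1 + (0.29×3 + 0.71×3.85) = 4.6035

4.60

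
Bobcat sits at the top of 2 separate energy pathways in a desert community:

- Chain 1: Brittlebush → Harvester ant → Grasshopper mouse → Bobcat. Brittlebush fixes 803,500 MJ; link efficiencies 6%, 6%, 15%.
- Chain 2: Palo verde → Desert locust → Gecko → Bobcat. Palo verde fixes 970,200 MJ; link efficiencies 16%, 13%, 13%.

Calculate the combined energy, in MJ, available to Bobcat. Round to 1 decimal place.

Chain 1: 803500 × 0.06 × 0.06 × 0.15 = 433.89 MJ
Chain 2: 970200 × 0.16 × 0.13 × 0.13 = 2623.4208 MJ
Total at Bobcat: 433.89 + 2623.4208 = 3057.3108 MJ

3057.3 MJ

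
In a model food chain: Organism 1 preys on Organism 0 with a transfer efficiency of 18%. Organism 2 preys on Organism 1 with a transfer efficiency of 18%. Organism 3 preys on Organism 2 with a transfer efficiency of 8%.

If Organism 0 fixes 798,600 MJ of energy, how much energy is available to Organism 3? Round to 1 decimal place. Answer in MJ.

Organism 1: 798600 × 0.18 = 143748 MJ
Organism 2: 143748 × 0.18 = 25874.64 MJ
Organism 3: 25874.64 × 0.08 = 2069.9712 MJ

2070.0 MJ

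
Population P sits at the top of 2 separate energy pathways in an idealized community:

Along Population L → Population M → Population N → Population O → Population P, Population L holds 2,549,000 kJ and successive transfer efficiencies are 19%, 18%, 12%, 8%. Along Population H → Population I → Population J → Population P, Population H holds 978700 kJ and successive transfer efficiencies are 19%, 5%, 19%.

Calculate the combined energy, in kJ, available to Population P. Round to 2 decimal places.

Via Population L: 2549000 × 0.19 × 0.18 × 0.12 × 0.08 = 836.88768 kJ
Via Population H: 978700 × 0.19 × 0.05 × 0.19 = 1766.5535 kJ
Total at Population P: 836.88768 + 1766.5535 = 2603.44118 kJ

2603.44 kJ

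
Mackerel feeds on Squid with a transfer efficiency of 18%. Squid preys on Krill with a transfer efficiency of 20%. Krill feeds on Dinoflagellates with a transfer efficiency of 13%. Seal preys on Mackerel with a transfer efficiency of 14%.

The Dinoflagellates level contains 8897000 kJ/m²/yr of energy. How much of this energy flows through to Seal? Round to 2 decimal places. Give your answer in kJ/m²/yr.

5829.31 kJ/m²/yr

Krill: 8897000 × 0.13 = 1156610 kJ/m²/yr
Squid: 1156610 × 0.2 = 231322 kJ/m²/yr
Mackerel: 231322 × 0.18 = 41637.96 kJ/m²/yr
Seal: 41637.96 × 0.14 = 5829.3144 kJ/m²/yr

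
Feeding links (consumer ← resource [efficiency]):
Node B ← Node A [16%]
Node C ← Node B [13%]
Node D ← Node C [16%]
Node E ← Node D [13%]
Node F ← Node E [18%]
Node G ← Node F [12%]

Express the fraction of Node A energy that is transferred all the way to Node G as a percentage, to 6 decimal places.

0.000935%

Product of link efficiencies: 0.16 × 0.13 × 0.16 × 0.13 × 0.18 × 0.12 = 0.000009345024
As a percentage: 0.000009345024 × 100 = 0.000935%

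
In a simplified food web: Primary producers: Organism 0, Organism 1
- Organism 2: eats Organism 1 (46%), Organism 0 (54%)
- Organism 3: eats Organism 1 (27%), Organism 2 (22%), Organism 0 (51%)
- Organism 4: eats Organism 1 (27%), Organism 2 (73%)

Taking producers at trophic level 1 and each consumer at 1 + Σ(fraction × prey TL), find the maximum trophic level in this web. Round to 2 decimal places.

2.73

Organism 2: 1 + (0.46×1 + 0.54×1) = 2
Organism 3: 1 + (0.27×1 + 0.22×2 + 0.51×1) = 2.22
Organism 4: 1 + (0.27×1 + 0.73×2) = 2.73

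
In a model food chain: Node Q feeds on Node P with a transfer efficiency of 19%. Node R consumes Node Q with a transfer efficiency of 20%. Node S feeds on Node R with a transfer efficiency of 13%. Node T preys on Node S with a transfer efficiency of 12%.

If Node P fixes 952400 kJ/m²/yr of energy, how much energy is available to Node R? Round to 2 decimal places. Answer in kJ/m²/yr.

Node Q: 952400 × 0.19 = 180956 kJ/m²/yr
Node R: 180956 × 0.2 = 36191.2 kJ/m²/yr

36191.20 kJ/m²/yr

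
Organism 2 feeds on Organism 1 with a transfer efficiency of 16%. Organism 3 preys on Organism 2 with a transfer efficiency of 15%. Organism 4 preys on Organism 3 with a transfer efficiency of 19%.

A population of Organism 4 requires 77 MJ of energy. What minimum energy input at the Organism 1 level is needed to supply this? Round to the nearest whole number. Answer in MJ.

Cumulative transfer efficiency: 0.16 × 0.15 × 0.19 = 0.00456
Organism 1 energy = 77 / 0.00456 = 16886 MJ

16886 MJ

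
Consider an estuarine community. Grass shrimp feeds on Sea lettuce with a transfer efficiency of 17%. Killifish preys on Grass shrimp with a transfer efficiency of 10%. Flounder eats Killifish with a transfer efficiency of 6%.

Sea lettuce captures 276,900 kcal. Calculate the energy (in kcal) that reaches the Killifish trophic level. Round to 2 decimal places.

Grass shrimp: 276900 × 0.17 = 47073 kcal
Killifish: 47073 × 0.1 = 4707.3 kcal

4707.30 kcal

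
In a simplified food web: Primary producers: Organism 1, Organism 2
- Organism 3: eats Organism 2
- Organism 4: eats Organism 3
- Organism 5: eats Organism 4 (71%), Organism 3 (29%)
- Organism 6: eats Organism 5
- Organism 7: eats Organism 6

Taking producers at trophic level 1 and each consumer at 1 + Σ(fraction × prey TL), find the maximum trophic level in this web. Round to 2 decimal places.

5.71

Organism 3: 1 + 1 = 2
Organism 4: 1 + 2 = 3
Organism 5: 1 + (0.71×3 + 0.29×2) = 3.71
Organism 6: 1 + 3.71 = 4.71
Organism 7: 1 + 4.71 = 5.71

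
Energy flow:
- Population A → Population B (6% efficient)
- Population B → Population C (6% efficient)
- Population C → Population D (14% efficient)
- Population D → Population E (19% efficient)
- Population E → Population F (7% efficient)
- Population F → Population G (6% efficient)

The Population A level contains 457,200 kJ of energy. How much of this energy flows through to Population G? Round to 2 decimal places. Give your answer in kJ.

Population B: 457200 × 0.06 = 27432 kJ
Population C: 27432 × 0.06 = 1645.92 kJ
Population D: 1645.92 × 0.14 = 230.4288 kJ
Population E: 230.4288 × 0.19 = 43.781472 kJ
Population F: 43.781472 × 0.07 = 3.06470304 kJ
Population G: 3.06470304 × 0.06 = 0.1838821824 kJ

0.18 kJ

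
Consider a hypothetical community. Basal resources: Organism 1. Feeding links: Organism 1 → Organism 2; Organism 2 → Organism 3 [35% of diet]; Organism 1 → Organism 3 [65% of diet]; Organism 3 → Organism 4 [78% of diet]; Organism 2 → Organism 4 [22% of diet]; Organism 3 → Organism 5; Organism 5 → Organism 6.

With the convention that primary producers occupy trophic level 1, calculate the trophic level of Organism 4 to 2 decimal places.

Organism 2: 1 + 1 = 2
Organism 3: 1 + (0.35×2 + 0.65×1) = 2.35
Organism 4: 1 + (0.78×2.35 + 0.22×2) = 3.273
Organism 5: 1 + 2.35 = 3.35
Organism 6: 1 + 3.35 = 4.35

3.27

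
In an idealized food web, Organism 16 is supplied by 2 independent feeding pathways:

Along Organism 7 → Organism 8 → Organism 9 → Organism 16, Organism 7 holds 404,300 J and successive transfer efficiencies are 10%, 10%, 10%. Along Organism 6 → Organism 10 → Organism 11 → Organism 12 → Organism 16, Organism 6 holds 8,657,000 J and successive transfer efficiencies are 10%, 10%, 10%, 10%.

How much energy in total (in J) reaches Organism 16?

Via Organism 7: 404300 × 0.1 × 0.1 × 0.1 = 404.3 J
Via Organism 6: 8657000 × 0.1 × 0.1 × 0.1 × 0.1 = 865.7 J
Total at Organism 16: 404.3 + 865.7 = 1270 J

1270 J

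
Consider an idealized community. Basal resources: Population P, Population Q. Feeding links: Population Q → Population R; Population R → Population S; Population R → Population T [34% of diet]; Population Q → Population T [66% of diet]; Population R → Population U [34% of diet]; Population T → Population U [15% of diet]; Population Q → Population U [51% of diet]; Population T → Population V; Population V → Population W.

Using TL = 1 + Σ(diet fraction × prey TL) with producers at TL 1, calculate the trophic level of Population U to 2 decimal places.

Population R: 1 + 1 = 2
Population S: 1 + 2 = 3
Population T: 1 + (0.34×2 + 0.66×1) = 2.34
Population U: 1 + (0.34×2 + 0.15×2.34 + 0.51×1) = 2.541
Population V: 1 + 2.34 = 3.34
Population W: 1 + 3.34 = 4.34

2.54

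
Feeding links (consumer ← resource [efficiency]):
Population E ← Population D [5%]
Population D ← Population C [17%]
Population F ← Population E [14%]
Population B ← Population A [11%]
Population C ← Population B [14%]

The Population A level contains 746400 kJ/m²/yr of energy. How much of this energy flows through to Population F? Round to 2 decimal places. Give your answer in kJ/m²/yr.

Population B: 746400 × 0.11 = 82104 kJ/m²/yr
Population C: 82104 × 0.14 = 11494.56 kJ/m²/yr
Population D: 11494.56 × 0.17 = 1954.0752 kJ/m²/yr
Population E: 1954.0752 × 0.05 = 97.70376 kJ/m²/yr
Population F: 97.70376 × 0.14 = 13.6785264 kJ/m²/yr

13.68 kJ/m²/yr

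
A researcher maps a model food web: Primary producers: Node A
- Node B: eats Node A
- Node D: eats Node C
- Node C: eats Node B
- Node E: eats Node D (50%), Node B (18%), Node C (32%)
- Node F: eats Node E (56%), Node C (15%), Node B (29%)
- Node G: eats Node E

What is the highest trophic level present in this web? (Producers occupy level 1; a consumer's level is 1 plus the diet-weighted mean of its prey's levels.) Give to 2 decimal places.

5.32

Node B: 1 + 1 = 2
Node C: 1 + 2 = 3
Node D: 1 + 3 = 4
Node E: 1 + (0.5×4 + 0.18×2 + 0.32×3) = 4.32
Node F: 1 + (0.56×4.32 + 0.15×3 + 0.29×2) = 4.4492
Node G: 1 + 4.32 = 5.32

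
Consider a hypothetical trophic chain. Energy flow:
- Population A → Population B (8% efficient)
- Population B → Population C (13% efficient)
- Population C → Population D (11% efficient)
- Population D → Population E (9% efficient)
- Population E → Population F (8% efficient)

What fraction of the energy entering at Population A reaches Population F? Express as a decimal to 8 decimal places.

0.00000824

Product of link efficiencies: 0.08 × 0.13 × 0.11 × 0.09 × 0.08 = 0.0000082368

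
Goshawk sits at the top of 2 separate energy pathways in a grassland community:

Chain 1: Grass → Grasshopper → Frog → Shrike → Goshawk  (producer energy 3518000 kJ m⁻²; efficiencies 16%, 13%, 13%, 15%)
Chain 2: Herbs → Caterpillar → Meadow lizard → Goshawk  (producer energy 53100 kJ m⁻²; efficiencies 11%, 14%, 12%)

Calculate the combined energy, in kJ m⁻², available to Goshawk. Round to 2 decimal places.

Chain 1: 3518000 × 0.16 × 0.13 × 0.13 × 0.15 = 1426.9008 kJ m⁻²
Chain 2: 53100 × 0.11 × 0.14 × 0.12 = 98.1288 kJ m⁻²
Total at Goshawk: 1426.9008 + 98.1288 = 1525.0296 kJ m⁻²

1525.03 kJ m⁻²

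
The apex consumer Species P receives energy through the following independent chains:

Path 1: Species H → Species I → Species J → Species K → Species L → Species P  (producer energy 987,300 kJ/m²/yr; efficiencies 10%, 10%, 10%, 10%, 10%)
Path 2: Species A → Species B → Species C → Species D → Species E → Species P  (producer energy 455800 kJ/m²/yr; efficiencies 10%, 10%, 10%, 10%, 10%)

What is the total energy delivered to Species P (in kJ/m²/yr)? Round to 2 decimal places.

Path 1: 987300 × 0.1 × 0.1 × 0.1 × 0.1 × 0.1 = 9.873 kJ/m²/yr
Path 2: 455800 × 0.1 × 0.1 × 0.1 × 0.1 × 0.1 = 4.558 kJ/m²/yr
Total at Species P: 9.873 + 4.558 = 14.431 kJ/m²/yr

14.43 kJ/m²/yr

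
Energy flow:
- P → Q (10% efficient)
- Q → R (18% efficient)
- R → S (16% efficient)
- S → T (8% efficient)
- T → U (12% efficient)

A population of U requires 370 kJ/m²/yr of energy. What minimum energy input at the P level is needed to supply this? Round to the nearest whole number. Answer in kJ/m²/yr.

13382523 kJ/m²/yr

Cumulative transfer efficiency: 0.1 × 0.18 × 0.16 × 0.08 × 0.12 = 0.000027648
P energy = 370 / 0.000027648 = 13382523 kJ/m²/yr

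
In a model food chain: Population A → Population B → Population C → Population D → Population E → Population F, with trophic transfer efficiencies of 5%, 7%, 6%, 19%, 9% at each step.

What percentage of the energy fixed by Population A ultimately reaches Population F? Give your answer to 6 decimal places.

Product of link efficiencies: 0.05 × 0.07 × 0.06 × 0.19 × 0.09 = 0.000003591
As a percentage: 0.000003591 × 100 = 0.000359%

0.000359%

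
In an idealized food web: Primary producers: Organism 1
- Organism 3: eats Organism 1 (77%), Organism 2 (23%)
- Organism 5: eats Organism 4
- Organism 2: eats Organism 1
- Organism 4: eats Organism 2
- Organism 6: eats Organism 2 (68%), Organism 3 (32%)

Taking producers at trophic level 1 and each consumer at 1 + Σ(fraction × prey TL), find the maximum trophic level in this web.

Organism 2: 1 + 1 = 2
Organism 3: 1 + (0.77×1 + 0.23×2) = 2.23
Organism 4: 1 + 2 = 3
Organism 5: 1 + 3 = 4
Organism 6: 1 + (0.68×2 + 0.32×2.23) = 3.0736

4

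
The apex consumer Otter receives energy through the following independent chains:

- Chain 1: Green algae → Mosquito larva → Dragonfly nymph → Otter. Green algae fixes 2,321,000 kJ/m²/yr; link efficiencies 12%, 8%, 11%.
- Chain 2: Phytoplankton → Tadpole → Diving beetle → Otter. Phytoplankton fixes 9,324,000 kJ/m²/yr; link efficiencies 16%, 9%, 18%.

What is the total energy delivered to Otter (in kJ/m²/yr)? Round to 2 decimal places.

Chain 1: 2321000 × 0.12 × 0.08 × 0.11 = 2450.976 kJ/m²/yr
Chain 2: 9324000 × 0.16 × 0.09 × 0.18 = 24167.808 kJ/m²/yr
Total at Otter: 2450.976 + 24167.808 = 26618.784 kJ/m²/yr

26618.78 kJ/m²/yr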